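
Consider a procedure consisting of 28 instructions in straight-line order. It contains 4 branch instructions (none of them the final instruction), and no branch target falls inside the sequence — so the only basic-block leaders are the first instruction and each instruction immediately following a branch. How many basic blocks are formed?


With no in-sequence branch targets, the leaders are the first instruction plus the instruction after each branch.
Number of basic blocks = branches + 1
= 4 + 1 = 5

5


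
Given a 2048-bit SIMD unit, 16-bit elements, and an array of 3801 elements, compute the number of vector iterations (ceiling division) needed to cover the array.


Width = 2048 / 16 = 128 elements per vector op
Iterations = ceil(3801 / 128) = 30

30


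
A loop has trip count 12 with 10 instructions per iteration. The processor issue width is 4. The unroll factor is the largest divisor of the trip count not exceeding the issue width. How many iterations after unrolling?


Largest divisor of 12 <= 4 is 4
New iterations = 12 / 4 = 3

3


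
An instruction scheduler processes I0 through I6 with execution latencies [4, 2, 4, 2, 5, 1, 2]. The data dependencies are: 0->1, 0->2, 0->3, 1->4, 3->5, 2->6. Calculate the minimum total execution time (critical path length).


Compute longest path through dependency graph: dist(Ik) = max over predecessors of dist + latency(Ik).
dist(I0) = latency 4 = 4
dist(I1) = dist(I0) + 2 = 4 + 2 = 6
dist(I2) = dist(I0) + 4 = 4 + 4 = 8
dist(I3) = dist(I0) + 2 = 4 + 2 = 6
dist(I4) = dist(I1) + 5 = 6 + 5 = 11
dist(I5) = dist(I3) + 1 = 6 + 1 = 7
dist(I6) = dist(I2) + 2 = 8 + 2 = 10
Critical path = max dist = 11

11


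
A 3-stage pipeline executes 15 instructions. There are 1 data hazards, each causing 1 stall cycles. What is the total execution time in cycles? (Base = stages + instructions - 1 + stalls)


Base cycles = 3 + 15 - 1 = 17
Total stalls = 1 * 1 = 1
Total = 17 + 1 = 18

18


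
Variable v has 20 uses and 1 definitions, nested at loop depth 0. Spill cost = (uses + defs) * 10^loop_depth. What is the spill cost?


uses + defs = 20 + 1 = 21
10^0 = 1
Spill cost = 21 * 1 = 21

21


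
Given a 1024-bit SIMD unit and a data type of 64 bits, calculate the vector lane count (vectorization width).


Width = SIMD bits / data type bits
= 1024 / 64 = 16

16


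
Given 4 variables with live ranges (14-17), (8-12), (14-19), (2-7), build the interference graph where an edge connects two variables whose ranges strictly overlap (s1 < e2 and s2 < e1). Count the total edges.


Check all pairs for overlapping intervals.
Two intervals (s1,e1) and (s2,e2) overlap if s1 < e2 and s2 < e1.
v0 (14-17) vs v1..v3: overlaps v2 -> 1
v1 (8-12) vs v2..v3: overlaps none -> 0
v2 (14-19) vs v3: overlaps none -> 0
Total overlapping pairs = 1 + 0 + 0 = 1

1


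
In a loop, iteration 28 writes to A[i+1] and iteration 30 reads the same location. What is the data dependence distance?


Distance = read iteration - write iteration
= 30 - 28 = 2

2


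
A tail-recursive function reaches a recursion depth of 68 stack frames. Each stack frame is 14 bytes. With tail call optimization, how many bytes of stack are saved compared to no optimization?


Without TCO: 68 * 14 = 952 bytes
With TCO: reuse 1 frame = 14 bytes
Savings = 952 - 14 = 938

938


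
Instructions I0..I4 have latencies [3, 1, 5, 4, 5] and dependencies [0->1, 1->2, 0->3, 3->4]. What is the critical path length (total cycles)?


Compute longest path through dependency graph: dist(Ik) = max over predecessors of dist + latency(Ik).
dist(I0) = latency 3 = 3
dist(I1) = dist(I0) + 1 = 3 + 1 = 4
dist(I2) = dist(I1) + 5 = 4 + 5 = 9
dist(I3) = dist(I0) + 4 = 3 + 4 = 7
dist(I4) = dist(I3) + 5 = 7 + 5 = 12
Critical path = max dist = 12

12


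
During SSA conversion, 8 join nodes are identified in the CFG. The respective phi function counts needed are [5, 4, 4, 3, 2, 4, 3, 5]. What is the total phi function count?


Total phi functions = sum of phi functions at each join node
= 5 + 4 + 4 + 3 + 2 + 4 + 3 + 5 = 30

30


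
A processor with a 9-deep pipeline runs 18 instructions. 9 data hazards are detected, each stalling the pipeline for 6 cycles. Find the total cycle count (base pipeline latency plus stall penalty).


Base cycles = 9 + 18 - 1 = 26
Total stalls = 9 * 6 = 54
Total = 26 + 54 = 80

80


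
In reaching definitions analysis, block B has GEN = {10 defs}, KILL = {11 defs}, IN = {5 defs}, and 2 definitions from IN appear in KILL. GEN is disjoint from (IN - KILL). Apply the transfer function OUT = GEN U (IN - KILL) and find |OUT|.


IN - KILL: 5 - 2 = 3 surviving definitions
OUT = GEN + surviving = 10 + 3 = 13

13


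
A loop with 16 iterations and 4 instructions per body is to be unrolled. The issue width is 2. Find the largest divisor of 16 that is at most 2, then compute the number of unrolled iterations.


Largest divisor of 16 <= 2 is 2
New iterations = 16 / 2 = 8

8


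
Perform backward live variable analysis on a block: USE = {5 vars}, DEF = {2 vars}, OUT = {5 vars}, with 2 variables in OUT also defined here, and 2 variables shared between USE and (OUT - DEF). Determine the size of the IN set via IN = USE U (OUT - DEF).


OUT - DEF: 5 - 2 = 3
|IN| = |USE| + |OUT - DEF| - |USE ∩ (OUT - DEF)| = 5 + 3 - 2 = 6

6


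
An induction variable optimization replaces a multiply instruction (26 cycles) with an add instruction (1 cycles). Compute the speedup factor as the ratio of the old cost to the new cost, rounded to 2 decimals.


Ratio = mult_cost / add_cost = 26 / 1 = 26.0

26.0


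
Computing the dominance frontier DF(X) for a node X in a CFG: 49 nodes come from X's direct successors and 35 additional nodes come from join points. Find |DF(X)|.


DF(X) = direct successor contributions + join point contributions
= 49 + 35 = 84

84


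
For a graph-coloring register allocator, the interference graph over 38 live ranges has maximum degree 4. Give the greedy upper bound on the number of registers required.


Greedy coloring never needs more than (max_degree + 1) colors: when coloring a vertex, at most max_degree neighbors are already colored.
Upper bound = 4 + 1 = 5

5


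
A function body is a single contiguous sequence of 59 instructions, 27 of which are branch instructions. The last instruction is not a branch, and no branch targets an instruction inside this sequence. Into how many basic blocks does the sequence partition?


With no in-sequence branch targets, the leaders are the first instruction plus the instruction after each branch.
Number of basic blocks = branches + 1
= 27 + 1 = 28

28


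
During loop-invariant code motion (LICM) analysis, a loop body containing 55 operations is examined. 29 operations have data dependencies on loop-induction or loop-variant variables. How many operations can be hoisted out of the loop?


Invariant candidates = total - loop-dependent
= 55 - 29 = 26

26


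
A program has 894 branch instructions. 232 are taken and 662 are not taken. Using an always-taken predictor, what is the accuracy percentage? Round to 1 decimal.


Predictor: always-taken
Correct predictions = 232
Accuracy = 232 / 894 * 100 = 26.0%

26.0


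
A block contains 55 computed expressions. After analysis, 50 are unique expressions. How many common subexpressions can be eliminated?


CSE count = total expressions - unique expressions
= 55 - 50 = 5

5


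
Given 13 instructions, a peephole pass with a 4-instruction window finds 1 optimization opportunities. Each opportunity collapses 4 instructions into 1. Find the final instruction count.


Each match removes 3 instructions.
Total removed = 1 * 3 = 3
Remaining = 13 - 3 = 10

10


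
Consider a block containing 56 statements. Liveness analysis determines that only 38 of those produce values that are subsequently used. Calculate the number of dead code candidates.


Dead code = total statements - live definitions
= 56 - 38 = 18

18


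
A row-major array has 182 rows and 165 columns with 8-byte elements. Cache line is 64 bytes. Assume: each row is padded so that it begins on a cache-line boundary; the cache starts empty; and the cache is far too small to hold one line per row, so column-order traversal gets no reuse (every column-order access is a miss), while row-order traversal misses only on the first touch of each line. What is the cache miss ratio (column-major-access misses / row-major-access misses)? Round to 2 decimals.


Each row occupies 165 * 8 = 1320 bytes and starts on a line boundary, so it spans ceil(1320 / 64) = 21 cache lines.
Row-major traversal misses (one per line touched): 182 * ceil(165 * 8 / 64) = 3822
Column-major traversal misses (no reuse, every access misses): 182 * 165 = 30030
Ratio = 30030 / 3822 = 7.86

7.86


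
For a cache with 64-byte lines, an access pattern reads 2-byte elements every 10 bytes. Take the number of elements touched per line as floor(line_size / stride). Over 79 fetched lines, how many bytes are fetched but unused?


Elements per line = floor(64 / 10) = 6
Bytes used per line = 6 * 2 = 12
Wasted per line = 64 - 12 = 52
Total wasted = 52 * 79 = 4108

4108


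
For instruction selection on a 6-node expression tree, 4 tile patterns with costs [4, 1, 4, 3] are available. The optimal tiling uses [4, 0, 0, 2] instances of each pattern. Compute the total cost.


Total cost = sum(count_i * cost_i)
= 4*4 + 0*1 + 0*4 + 2*3
= 22

22


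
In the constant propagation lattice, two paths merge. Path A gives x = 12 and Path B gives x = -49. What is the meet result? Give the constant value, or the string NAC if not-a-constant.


Meet operation: if both paths give the same constant, result is that constant; if they differ, result is NAC (not-a-constant).
Path A: 12, Path B: -49 -> differ
Result: not-a-constant -> NAC

NAC


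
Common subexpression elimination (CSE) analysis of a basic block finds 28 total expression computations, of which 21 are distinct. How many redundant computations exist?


CSE count = total expressions - unique expressions
= 28 - 21 = 7

7


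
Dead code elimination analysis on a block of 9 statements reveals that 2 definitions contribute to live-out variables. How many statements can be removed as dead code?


Dead code = total statements - live definitions
= 9 - 2 = 7

7


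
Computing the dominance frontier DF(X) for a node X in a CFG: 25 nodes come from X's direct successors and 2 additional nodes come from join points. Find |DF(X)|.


DF(X) = direct successor contributions + join point contributions
= 25 + 2 = 27

27


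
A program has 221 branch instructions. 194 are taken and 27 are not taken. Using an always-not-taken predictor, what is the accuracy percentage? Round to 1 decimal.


Predictor: always-not-taken
Correct predictions = 27
Accuracy = 27 / 221 * 100 = 12.2%

12.2


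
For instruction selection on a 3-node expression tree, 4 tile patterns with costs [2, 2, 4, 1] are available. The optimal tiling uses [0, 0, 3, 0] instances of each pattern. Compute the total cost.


Total cost = sum(count_i * cost_i)
= 0*2 + 0*2 + 3*4 + 0*1
= 12

12


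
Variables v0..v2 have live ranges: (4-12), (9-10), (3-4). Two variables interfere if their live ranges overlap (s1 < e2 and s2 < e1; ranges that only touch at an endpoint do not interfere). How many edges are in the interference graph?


Check all pairs for overlapping intervals.
Two intervals (s1,e1) and (s2,e2) overlap if s1 < e2 and s2 < e1.
v0 (4-12) vs v1..v2: overlaps v1 -> 1
v1 (9-10) vs v2: overlaps none -> 0
Total overlapping pairs = 1 + 0 = 1

1


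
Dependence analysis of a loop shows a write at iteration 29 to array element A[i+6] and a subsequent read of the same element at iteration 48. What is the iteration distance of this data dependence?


Distance = read iteration - write iteration
= 48 - 29 = 19

19


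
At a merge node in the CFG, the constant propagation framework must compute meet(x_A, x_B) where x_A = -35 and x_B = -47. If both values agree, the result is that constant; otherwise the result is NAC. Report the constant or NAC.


Meet operation: if both paths give the same constant, result is that constant; if they differ, result is NAC (not-a-constant).
Path A: -35, Path B: -47 -> differ
Result: not-a-constant -> NAC

NAC


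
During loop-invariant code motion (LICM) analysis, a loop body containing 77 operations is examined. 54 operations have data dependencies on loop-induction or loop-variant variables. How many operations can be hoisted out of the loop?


Invariant candidates = total - loop-dependent
= 77 - 54 = 23

23


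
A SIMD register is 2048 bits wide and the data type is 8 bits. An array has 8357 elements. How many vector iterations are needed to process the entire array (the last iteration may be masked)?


Width = 2048 / 8 = 256 elements per vector op
Iterations = ceil(8357 / 256) = 33

33


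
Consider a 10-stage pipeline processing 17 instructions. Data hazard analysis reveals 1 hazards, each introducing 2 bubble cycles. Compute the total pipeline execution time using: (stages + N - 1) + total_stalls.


Base cycles = 10 + 17 - 1 = 26
Total stalls = 1 * 2 = 2
Total = 26 + 2 = 28

28


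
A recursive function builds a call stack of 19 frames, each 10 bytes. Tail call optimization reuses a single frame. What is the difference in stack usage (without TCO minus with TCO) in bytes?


Without TCO: 19 * 10 = 190 bytes
With TCO: reuse 1 frame = 10 bytes
Savings = 190 - 10 = 180

180


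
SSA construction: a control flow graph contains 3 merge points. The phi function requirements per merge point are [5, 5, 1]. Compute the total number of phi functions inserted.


Total phi functions = sum of phi functions at each join node
= 5 + 5 + 1 = 11

11


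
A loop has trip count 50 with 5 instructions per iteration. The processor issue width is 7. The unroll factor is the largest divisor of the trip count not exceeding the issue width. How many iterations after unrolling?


Largest divisor of 50 <= 7 is 5
New iterations = 50 / 5 = 10

10


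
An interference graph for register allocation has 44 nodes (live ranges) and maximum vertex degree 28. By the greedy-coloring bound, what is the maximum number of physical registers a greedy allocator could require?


Greedy coloring never needs more than (max_degree + 1) colors: when coloring a vertex, at most max_degree neighbors are already colored.
Upper bound = 28 + 1 = 29

29


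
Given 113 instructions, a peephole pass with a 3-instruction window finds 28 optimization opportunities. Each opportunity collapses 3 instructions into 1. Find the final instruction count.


Each match removes 2 instructions.
Total removed = 28 * 2 = 56
Remaining = 113 - 56 = 57

57


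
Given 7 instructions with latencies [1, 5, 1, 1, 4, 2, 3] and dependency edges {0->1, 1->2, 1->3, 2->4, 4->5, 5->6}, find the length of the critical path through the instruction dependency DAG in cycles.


Compute longest path through dependency graph: dist(Ik) = max over predecessors of dist + latency(Ik).
dist(I0) = latency 1 = 1
dist(I1) = dist(I0) + 5 = 1 + 5 = 6
dist(I2) = dist(I1) + 1 = 6 + 1 = 7
dist(I3) = dist(I1) + 1 = 6 + 1 = 7
dist(I4) = dist(I2) + 4 = 7 + 4 = 11
dist(I5) = dist(I4) + 2 = 11 + 2 = 13
dist(I6) = dist(I5) + 3 = 13 + 3 = 16
Critical path = max dist = 16

16


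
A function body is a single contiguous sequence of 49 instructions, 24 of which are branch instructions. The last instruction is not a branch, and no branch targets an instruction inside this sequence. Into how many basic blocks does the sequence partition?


With no in-sequence branch targets, the leaders are the first instruction plus the instruction after each branch.
Number of basic blocks = branches + 1
= 24 + 1 = 25

25


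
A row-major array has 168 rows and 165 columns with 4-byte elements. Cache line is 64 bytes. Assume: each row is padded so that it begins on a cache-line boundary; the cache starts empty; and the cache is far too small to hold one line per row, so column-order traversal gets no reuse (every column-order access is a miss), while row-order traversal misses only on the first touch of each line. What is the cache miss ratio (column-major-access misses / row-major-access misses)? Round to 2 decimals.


Each row occupies 165 * 4 = 660 bytes and starts on a line boundary, so it spans ceil(660 / 64) = 11 cache lines.
Row-major traversal misses (one per line touched): 168 * ceil(165 * 4 / 64) = 1848
Column-major traversal misses (no reuse, every access misses): 168 * 165 = 27720
Ratio = 27720 / 1848 = 15.0

15.0


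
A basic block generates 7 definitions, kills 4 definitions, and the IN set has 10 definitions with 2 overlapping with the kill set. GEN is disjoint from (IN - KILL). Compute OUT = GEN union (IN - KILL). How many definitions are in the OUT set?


IN - KILL: 10 - 2 = 8 surviving definitions
OUT = GEN + surviving = 7 + 8 = 15

15


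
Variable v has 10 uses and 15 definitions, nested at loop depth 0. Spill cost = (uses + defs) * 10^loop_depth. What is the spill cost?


uses + defs = 10 + 15 = 25
10^0 = 1
Spill cost = 25 * 1 = 25

25


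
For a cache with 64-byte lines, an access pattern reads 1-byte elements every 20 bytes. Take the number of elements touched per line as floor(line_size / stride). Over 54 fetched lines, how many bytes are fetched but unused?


Elements per line = floor(64 / 20) = 3
Bytes used per line = 3 * 1 = 3
Wasted per line = 64 - 3 = 61
Total wasted = 61 * 54 = 3294

3294


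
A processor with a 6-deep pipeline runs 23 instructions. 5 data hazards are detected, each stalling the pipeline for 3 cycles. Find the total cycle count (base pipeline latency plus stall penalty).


Base cycles = 6 + 23 - 1 = 28
Total stalls = 5 * 3 = 15
Total = 28 + 15 = 43

43


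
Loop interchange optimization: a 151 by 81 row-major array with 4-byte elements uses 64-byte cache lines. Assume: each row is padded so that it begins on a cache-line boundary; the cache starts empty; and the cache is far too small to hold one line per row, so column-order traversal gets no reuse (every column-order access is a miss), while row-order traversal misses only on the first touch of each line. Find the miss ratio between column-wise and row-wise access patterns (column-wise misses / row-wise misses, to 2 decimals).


Each row occupies 81 * 4 = 324 bytes and starts on a line boundary, so it spans ceil(324 / 64) = 6 cache lines.
Row-major traversal misses (one per line touched): 151 * ceil(81 * 4 / 64) = 906
Column-major traversal misses (no reuse, every access misses): 151 * 81 = 12231
Ratio = 12231 / 906 = 13.5

13.5


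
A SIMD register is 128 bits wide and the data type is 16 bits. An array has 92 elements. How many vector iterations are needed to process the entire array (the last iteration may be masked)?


Width = 128 / 16 = 8 elements per vector op
Iterations = ceil(92 / 8) = 12

12


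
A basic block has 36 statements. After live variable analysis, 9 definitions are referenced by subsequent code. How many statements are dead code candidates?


Dead code = total statements - live definitions
= 36 - 9 = 27

27


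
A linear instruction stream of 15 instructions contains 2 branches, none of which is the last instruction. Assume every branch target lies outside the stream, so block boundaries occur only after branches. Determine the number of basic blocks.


With no in-sequence branch targets, the leaders are the first instruction plus the instruction after each branch.
Number of basic blocks = branches + 1
= 2 + 1 = 3

3


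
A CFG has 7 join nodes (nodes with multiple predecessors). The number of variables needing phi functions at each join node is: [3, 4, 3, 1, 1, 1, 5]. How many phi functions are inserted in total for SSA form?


Total phi functions = sum of phi functions at each join node
= 3 + 4 + 3 + 1 + 1 + 1 + 5 = 18

18


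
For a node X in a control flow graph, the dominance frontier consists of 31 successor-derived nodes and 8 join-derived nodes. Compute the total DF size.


DF(X) = direct successor contributions + join point contributions
= 31 + 8 = 39

39


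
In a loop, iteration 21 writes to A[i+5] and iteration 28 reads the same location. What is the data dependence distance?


Distance = read iteration - write iteration
= 28 - 21 = 7

7


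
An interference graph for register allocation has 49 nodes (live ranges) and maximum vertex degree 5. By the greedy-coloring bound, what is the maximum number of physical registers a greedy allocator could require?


Greedy coloring never needs more than (max_degree + 1) colors: when coloring a vertex, at most max_degree neighbors are already colored.
Upper bound = 5 + 1 = 6

6


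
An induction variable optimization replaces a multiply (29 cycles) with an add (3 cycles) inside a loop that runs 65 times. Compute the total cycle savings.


Per-iteration saving = 29 - 3 = 26
Total saved = 65 * 26 = 1690

1690


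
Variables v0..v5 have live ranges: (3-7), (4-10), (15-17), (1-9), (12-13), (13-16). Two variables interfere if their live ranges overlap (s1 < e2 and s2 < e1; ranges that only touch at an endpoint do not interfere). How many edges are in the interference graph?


Check all pairs for overlapping intervals.
Two intervals (s1,e1) and (s2,e2) overlap if s1 < e2 and s2 < e1.
v0 (3-7) vs v1..v5: overlaps v1, v3 -> 2
v1 (4-10) vs v2..v5: overlaps v3 -> 1
v2 (15-17) vs v3..v5: overlaps v5 -> 1
v3 (1-9) vs v4..v5: overlaps none -> 0
v4 (12-13) vs v5: overlaps none -> 0
Total overlapping pairs = 2 + 1 + 1 + 0 + 0 = 4

4


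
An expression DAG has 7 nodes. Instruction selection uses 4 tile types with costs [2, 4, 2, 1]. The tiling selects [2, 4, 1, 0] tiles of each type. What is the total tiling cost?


Total cost = sum(count_i * cost_i)
= 2*2 + 4*4 + 1*2 + 0*1
= 22

22


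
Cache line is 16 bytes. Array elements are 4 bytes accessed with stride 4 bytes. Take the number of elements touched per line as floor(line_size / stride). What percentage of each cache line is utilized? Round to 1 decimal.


Elements per cache line = floor(16 / 4) = 4
Bytes used = 4 * 4 = 16
Utilization = 16 / 16 * 100 = 100.0%

100.0


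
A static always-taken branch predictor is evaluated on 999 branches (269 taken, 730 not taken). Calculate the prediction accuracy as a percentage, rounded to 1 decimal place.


Predictor: always-taken
Correct predictions = 269
Accuracy = 269 / 999 * 100 = 26.9%

26.9


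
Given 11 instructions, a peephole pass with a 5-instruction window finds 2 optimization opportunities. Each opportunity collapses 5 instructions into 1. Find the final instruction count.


Each match removes 4 instructions.
Total removed = 2 * 4 = 8
Remaining = 11 - 8 = 3

3


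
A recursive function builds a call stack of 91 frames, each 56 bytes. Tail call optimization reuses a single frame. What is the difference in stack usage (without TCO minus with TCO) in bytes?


Without TCO: 91 * 56 = 5096 bytes
With TCO: reuse 1 frame = 56 bytes
Savings = 5096 - 56 = 5040

5040


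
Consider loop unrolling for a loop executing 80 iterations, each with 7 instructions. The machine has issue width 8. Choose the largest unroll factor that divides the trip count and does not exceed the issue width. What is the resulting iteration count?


Largest divisor of 80 <= 8 is 8
New iterations = 80 / 8 = 10

10


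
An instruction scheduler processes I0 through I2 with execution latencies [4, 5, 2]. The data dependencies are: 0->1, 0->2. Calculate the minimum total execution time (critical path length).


Compute longest path through dependency graph: dist(Ik) = max over predecessors of dist + latency(Ik).
dist(I0) = latency 4 = 4
dist(I1) = dist(I0) + 5 = 4 + 5 = 9
dist(I2) = dist(I0) + 2 = 4 + 2 = 6
Critical path = max dist = 9

9


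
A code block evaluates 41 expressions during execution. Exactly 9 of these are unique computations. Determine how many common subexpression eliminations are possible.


CSE count = total expressions - unique expressions
= 41 - 9 = 32

32


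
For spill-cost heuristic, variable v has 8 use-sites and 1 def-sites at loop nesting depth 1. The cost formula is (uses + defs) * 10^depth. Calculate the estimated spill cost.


uses + defs = 8 + 1 = 9
10^1 = 10
Spill cost = 9 * 10 = 90

90


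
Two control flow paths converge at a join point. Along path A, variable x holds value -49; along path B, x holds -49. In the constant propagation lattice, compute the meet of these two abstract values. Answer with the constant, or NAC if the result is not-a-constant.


Meet operation: if both paths give the same constant, result is that constant; if they differ, result is NAC (not-a-constant).
Path A: -49, Path B: -49 -> equal
Result: constant -> -49

-49


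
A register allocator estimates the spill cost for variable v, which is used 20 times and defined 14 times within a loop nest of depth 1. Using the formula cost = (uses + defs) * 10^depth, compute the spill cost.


uses + defs = 20 + 14 = 34
10^1 = 10
Spill cost = 34 * 10 = 340

340


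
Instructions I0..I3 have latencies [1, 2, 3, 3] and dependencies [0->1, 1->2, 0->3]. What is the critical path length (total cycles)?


Compute longest path through dependency graph: dist(Ik) = max over predecessors of dist + latency(Ik).
dist(I0) = latency 1 = 1
dist(I1) = dist(I0) + 2 = 1 + 2 = 3
dist(I2) = dist(I1) + 3 = 3 + 3 = 6
dist(I3) = dist(I0) + 3 = 1 + 3 = 4
Critical path = max dist = 6

6


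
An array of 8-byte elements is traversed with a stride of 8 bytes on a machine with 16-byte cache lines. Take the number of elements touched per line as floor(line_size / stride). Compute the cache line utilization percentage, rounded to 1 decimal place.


Elements per cache line = floor(16 / 8) = 2
Bytes used = 2 * 8 = 16
Utilization = 16 / 16 * 100 = 100.0%

100.0


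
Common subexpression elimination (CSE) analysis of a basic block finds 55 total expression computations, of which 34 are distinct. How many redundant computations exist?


CSE count = total expressions - unique expressions
= 55 - 34 = 21

21


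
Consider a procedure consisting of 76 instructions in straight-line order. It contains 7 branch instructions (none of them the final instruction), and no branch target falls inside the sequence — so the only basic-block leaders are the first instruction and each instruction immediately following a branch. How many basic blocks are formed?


With no in-sequence branch targets, the leaders are the first instruction plus the instruction after each branch.
Number of basic blocks = branches + 1
= 7 + 1 = 8

8


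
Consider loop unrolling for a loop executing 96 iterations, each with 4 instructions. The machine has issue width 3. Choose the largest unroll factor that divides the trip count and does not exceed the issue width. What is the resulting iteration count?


Largest divisor of 96 <= 3 is 3
New iterations = 96 / 3 = 32

32


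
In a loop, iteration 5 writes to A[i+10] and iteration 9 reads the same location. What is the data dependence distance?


Distance = read iteration - write iteration
= 9 - 5 = 4

4


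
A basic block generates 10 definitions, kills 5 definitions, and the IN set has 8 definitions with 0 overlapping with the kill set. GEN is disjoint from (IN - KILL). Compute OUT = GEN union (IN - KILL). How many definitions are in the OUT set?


IN - KILL: 8 - 0 = 8 surviving definitions
OUT = GEN + surviving = 10 + 8 = 18

18


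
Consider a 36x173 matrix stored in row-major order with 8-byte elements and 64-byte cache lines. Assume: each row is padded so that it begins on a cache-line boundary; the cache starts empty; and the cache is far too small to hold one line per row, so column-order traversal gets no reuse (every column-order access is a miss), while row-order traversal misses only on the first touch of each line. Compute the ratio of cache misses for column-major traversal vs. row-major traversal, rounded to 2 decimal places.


Each row occupies 173 * 8 = 1384 bytes and starts on a line boundary, so it spans ceil(1384 / 64) = 22 cache lines.
Row-major traversal misses (one per line touched): 36 * ceil(173 * 8 / 64) = 792
Column-major traversal misses (no reuse, every access misses): 36 * 173 = 6228
Ratio = 6228 / 792 = 7.86

7.86


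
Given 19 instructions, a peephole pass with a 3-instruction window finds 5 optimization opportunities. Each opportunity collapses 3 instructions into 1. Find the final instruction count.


Each match removes 2 instructions.
Total removed = 5 * 2 = 10
Remaining = 19 - 10 = 9

9


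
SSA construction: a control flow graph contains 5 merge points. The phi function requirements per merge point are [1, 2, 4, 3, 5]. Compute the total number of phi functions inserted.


Total phi functions = sum of phi functions at each join node
= 1 + 2 + 4 + 3 + 5 = 15

15


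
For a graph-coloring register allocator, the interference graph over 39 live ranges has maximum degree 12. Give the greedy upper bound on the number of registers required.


Greedy coloring never needs more than (max_degree + 1) colors: when coloring a vertex, at most max_degree neighbors are already colored.
Upper bound = 12 + 1 = 13

13


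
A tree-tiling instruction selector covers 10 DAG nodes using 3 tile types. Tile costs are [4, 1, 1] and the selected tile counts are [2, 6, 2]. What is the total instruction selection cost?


Total cost = sum(count_i * cost_i)
= 2*4 + 6*1 + 2*1
= 16

16


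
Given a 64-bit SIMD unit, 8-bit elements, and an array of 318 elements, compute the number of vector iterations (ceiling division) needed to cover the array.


Width = 64 / 8 = 8 elements per vector op
Iterations = ceil(318 / 8) = 40

40


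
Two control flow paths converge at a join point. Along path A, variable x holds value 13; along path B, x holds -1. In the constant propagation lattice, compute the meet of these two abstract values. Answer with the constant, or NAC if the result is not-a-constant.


Meet operation: if both paths give the same constant, result is that constant; if they differ, result is NAC (not-a-constant).
Path A: 13, Path B: -1 -> differ
Result: not-a-constant -> NAC

NAC


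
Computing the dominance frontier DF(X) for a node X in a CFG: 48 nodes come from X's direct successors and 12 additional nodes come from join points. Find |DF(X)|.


DF(X) = direct successor contributions + join point contributions
= 48 + 12 = 60

60


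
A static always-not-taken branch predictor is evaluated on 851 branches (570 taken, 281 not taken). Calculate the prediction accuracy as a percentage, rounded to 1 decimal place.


Predictor: always-not-taken
Correct predictions = 281
Accuracy = 281 / 851 * 100 = 33.0%

33.0


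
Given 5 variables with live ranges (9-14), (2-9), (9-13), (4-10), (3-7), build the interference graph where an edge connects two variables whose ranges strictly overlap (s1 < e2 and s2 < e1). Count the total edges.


Check all pairs for overlapping intervals.
Two intervals (s1,e1) and (s2,e2) overlap if s1 < e2 and s2 < e1.
v0 (9-14) vs v1..v4: overlaps v2, v3 -> 2
v1 (2-9) vs v2..v4: overlaps v3, v4 -> 2
v2 (9-13) vs v3..v4: overlaps v3 -> 1
v3 (4-10) vs v4: overlaps v4 -> 1
Total overlapping pairs = 2 + 2 + 1 + 1 = 6

6


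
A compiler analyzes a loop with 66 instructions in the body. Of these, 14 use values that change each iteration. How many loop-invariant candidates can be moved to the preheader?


Invariant candidates = total - loop-dependent
= 66 - 14 = 52

52


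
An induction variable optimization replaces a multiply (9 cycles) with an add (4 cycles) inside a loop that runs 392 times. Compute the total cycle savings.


Per-iteration saving = 9 - 4 = 5
Total saved = 392 * 5 = 1960

1960


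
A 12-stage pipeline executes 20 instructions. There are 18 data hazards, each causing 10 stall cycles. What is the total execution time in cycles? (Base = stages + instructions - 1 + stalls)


Base cycles = 12 + 20 - 1 = 31
Total stalls = 18 * 10 = 180
Total = 31 + 180 = 211

211


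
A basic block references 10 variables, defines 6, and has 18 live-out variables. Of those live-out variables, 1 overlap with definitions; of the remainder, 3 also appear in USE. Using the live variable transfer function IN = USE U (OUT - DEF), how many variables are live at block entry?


OUT - DEF: 18 - 1 = 17
|IN| = |USE| + |OUT - DEF| - |USE ∩ (OUT - DEF)| = 10 + 17 - 3 = 24

24


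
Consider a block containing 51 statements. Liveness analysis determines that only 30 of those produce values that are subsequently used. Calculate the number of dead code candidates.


Dead code = total statements - live definitions
= 51 - 30 = 21

21


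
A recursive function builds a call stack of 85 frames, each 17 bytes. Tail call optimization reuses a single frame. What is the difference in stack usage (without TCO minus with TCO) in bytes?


Without TCO: 85 * 17 = 1445 bytes
With TCO: reuse 1 frame = 17 bytes
Savings = 1445 - 17 = 1428

1428


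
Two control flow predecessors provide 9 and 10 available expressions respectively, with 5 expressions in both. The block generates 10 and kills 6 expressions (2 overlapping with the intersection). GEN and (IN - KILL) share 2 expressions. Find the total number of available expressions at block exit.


IN = intersection of predecessors = 5
IN - KILL = 5 - 2 = 3
|OUT| = |GEN| + |IN - KILL| - |GEN ∩ (IN - KILL)| = 10 + 3 - 2 = 11

11


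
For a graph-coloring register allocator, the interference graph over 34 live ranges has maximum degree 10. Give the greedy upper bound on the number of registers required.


Greedy coloring never needs more than (max_degree + 1) colors: when coloring a vertex, at most max_degree neighbors are already colored.
Upper bound = 10 + 1 = 11

11


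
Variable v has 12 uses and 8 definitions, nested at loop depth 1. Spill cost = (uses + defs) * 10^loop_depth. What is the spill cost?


uses + defs = 12 + 8 = 20
10^1 = 10
Spill cost = 20 * 10 = 200

200


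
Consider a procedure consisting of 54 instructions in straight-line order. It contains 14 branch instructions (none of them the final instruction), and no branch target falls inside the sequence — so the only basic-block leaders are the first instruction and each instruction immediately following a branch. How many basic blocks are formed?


With no in-sequence branch targets, the leaders are the first instruction plus the instruction after each branch.
Number of basic blocks = branches + 1
= 14 + 1 = 15

15


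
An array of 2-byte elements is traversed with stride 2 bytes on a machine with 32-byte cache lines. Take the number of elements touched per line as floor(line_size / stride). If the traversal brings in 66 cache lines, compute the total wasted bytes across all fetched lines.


Elements per line = floor(32 / 2) = 16
Bytes used per line = 16 * 2 = 32
Wasted per line = 32 - 32 = 0
Total wasted = 0 * 66 = 0

0


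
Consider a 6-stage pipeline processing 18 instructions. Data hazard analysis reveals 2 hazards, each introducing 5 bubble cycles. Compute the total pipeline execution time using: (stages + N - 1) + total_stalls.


Base cycles = 6 + 18 - 1 = 23
Total stalls = 2 * 5 = 10
Total = 23 + 10 = 33

33


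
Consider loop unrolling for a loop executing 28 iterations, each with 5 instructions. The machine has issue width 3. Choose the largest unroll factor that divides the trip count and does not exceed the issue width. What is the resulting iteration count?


Largest divisor of 28 <= 3 is 2
New iterations = 28 / 2 = 14

14


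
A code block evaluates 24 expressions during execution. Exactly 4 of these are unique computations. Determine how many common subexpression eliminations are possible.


CSE count = total expressions - unique expressions
= 24 - 4 = 20

20


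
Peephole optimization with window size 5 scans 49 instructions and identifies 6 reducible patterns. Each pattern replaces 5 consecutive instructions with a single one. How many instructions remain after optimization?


Each match removes 4 instructions.
Total removed = 6 * 4 = 24
Remaining = 49 - 24 = 25

25


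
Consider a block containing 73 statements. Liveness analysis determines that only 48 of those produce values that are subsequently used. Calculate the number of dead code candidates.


Dead code = total statements - live definitions
= 73 - 48 = 25

25


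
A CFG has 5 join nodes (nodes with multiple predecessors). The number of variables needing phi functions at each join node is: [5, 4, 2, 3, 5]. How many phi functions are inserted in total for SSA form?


Total phi functions = sum of phi functions at each join node
= 5 + 4 + 2 + 3 + 5 = 19

19


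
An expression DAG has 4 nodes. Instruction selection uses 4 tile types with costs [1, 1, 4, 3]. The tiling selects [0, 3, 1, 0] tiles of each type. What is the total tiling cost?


Total cost = sum(count_i * cost_i)
= 0*1 + 3*1 + 1*4 + 0*3
= 7

7


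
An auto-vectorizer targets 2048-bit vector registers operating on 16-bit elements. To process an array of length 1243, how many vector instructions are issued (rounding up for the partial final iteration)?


Width = 2048 / 16 = 128 elements per vector op
Iterations = ceil(1243 / 128) = 10

10


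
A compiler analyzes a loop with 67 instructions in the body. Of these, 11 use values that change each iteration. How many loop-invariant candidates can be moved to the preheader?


Invariant candidates = total - loop-dependent
= 67 - 11 = 56

56


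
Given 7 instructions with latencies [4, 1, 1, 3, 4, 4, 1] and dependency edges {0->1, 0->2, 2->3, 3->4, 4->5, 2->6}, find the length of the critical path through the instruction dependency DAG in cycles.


Compute longest path through dependency graph: dist(Ik) = max over predecessors of dist + latency(Ik).
dist(I0) = latency 4 = 4
dist(I1) = dist(I0) + 1 = 4 + 1 = 5
dist(I2) = dist(I0) + 1 = 4 + 1 = 5
dist(I3) = dist(I2) + 3 = 5 + 3 = 8
dist(I4) = dist(I3) + 4 = 8 + 4 = 12
dist(I5) = dist(I4) + 4 = 12 + 4 = 16
dist(I6) = dist(I2) + 1 = 5 + 1 = 6
Critical path = max dist = 16

16


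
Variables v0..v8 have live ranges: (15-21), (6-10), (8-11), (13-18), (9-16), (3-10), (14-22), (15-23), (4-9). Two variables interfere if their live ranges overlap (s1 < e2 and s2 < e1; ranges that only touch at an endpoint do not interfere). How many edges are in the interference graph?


Check all pairs for overlapping intervals.
Two intervals (s1,e1) and (s2,e2) overlap if s1 < e2 and s2 < e1.
v0 (15-21) vs v1..v8: overlaps v3, v4, v6, v7 -> 4
v1 (6-10) vs v2..v8: overlaps v2, v4, v5, v8 -> 4
v2 (8-11) vs v3..v8: overlaps v4, v5, v8 -> 3
v3 (13-18) vs v4..v8: overlaps v4, v6, v7 -> 3
v4 (9-16) vs v5..v8: overlaps v5, v6, v7 -> 3
v5 (3-10) vs v6..v8: overlaps v8 -> 1
v6 (14-22) vs v7..v8: overlaps v7 -> 1
v7 (15-23) vs v8: overlaps none -> 0
Total overlapping pairs = 4 + 4 + 3 + 3 + 3 + 1 + 1 + 0 = 19

19


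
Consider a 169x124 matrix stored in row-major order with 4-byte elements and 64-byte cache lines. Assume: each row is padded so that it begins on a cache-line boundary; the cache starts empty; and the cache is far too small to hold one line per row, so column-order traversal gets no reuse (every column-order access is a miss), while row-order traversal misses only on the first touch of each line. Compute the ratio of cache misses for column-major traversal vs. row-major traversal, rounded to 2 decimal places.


Each row occupies 124 * 4 = 496 bytes and starts on a line boundary, so it spans ceil(496 / 64) = 8 cache lines.
Row-major traversal misses (one per line touched): 169 * ceil(124 * 4 / 64) = 1352
Column-major traversal misses (no reuse, every access misses): 169 * 124 = 20956
Ratio = 20956 / 1352 = 15.5

15.5


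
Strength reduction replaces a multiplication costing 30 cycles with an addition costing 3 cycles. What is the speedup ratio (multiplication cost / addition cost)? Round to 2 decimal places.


Ratio = mult_cost / add_cost = 30 / 3 = 10.0

10.0
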